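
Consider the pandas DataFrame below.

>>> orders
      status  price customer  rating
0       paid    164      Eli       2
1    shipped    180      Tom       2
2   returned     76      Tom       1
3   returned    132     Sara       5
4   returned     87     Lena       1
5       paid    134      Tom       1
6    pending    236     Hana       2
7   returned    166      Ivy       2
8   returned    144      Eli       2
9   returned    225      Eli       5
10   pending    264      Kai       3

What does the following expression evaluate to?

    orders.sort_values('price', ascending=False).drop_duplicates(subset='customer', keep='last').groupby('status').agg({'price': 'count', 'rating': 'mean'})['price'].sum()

7

sort by price descending:
      status  price customer  rating
10   pending    264      Kai       3
6    pending    236     Hana       2
9   returned    225      Eli       5
1    shipped    180      Tom       2
7   returned    166      Ivy       2
0       paid    164      Eli       2
8   returned    144      Eli       2
5       paid    134      Tom       1
3   returned    132     Sara       5
4   returned     87     Lena       1
2   returned     76      Tom       1
drop duplicate customer (keep=last):
      status  price customer  rating
10   pending    264      Kai       3
6    pending    236     Hana       2
7   returned    166      Ivy       2
8   returned    144      Eli       2
3   returned    132     Sara       5
4   returned     87     Lena       1
2   returned     76      Tom       1
group by status: count(price), mean(rating):
          price  rating
status                 
pending       2     2.5
returned      5     2.2
Finally, sum of column 'price' = 7.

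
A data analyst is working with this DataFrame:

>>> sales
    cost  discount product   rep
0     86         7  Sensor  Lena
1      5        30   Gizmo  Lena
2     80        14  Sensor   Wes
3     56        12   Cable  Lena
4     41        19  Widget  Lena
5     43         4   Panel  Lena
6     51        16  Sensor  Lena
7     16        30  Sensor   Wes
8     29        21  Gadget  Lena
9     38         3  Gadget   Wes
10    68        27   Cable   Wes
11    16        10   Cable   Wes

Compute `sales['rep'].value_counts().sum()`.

value_counts of rep:
rep
Lena    7
Wes     5
Name: count, dtype: int64
So sum() = 12.

12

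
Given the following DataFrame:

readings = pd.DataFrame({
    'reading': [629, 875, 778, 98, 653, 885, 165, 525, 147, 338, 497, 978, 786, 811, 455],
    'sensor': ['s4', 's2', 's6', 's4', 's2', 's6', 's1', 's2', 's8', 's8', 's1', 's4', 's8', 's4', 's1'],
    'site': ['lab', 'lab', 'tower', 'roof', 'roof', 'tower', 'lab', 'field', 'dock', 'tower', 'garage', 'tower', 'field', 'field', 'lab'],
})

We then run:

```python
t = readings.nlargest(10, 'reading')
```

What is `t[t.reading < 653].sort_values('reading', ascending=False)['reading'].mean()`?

take 10 rows with largest reading:
    reading sensor    site
11      978     s4   tower
5       885     s6   tower
1       875     s2     lab
13      811     s4   field
12      786     s8   field
2       778     s6   tower
4       653     s2    roof
0       629     s4     lab
7       525     s2   field
10      497     s1  garage
filter rows where reading < 653:
    reading sensor    site
0       629     s4     lab
7       525     s2   field
10      497     s1  garage
sort by reading descending:
    reading sensor    site
0       629     s4     lab
7       525     s2   field
10      497     s1  garage
The mean of column 'reading' is 550.333333333.

550.333333333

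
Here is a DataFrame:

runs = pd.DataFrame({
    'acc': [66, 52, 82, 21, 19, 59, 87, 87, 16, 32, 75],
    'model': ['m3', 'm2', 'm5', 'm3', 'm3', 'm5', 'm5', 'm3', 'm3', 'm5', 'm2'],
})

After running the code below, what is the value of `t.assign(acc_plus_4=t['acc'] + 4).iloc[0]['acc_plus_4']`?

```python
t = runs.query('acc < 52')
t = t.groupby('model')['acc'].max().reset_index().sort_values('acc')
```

filter rows where acc < 52:
   acc model
3   21    m3
4   19    m3
8   16    m3
9   32    m5
group by model, max of acc:
model
m3    21
m5    32
Name: acc, dtype: int64
reset_index():
  model  acc
0    m3   21
1    m5   32
sort by acc:
  model  acc
0    m3   21
1    m5   32
add column acc_plus_4 = t['acc'] + 4:
  model  acc  acc_plus_4
0    m3   21          25
1    m5   32          36
Then the value at position 0, column 'acc_plus_4': 25

25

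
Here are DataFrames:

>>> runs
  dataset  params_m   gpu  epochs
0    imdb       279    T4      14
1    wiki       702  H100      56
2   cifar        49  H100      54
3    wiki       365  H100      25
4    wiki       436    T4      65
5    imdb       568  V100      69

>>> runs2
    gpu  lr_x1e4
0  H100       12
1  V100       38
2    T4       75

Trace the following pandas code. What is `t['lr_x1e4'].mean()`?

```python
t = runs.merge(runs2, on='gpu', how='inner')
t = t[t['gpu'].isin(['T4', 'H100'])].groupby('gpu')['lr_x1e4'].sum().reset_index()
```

93.0

merge on 'gpu' (how='inner') → 6 rows:
  dataset  params_m   gpu  epochs  lr_x1e4
0    imdb       279    T4      14       75
1    wiki       702  H100      56       12
2   cifar        49  H100      54       12
3    wiki       365  H100      25       12
4    wiki       436    T4      65       75
5    imdb       568  V100      69       38
filter rows where gpu in ['T4', 'H100']:
  dataset  params_m   gpu  epochs  lr_x1e4
0    imdb       279    T4      14       75
1    wiki       702  H100      56       12
2   cifar        49  H100      54       12
3    wiki       365  H100      25       12
4    wiki       436    T4      65       75
group by gpu, sum of lr_x1e4:
gpu
H100     36
T4      150
Name: lr_x1e4, dtype: int64
reset_index():
    gpu  lr_x1e4
0  H100       36
1    T4      150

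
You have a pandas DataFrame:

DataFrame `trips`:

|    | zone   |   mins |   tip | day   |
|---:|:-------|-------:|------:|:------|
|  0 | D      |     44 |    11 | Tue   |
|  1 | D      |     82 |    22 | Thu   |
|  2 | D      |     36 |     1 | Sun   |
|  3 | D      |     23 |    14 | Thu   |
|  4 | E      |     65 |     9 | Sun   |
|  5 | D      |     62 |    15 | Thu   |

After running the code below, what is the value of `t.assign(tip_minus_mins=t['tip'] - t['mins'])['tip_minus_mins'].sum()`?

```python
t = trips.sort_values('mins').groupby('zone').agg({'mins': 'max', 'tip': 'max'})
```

sort by mins:
  zone  mins  tip  day
3    D    23   14  Thu
2    D    36    1  Sun
0    D    44   11  Tue
5    D    62   15  Thu
4    E    65    9  Sun
1    D    82   22  Thu
group by zone: max(mins), max(tip):
      mins  tip
zone           
D       82   22
E       65    9
add column tip_minus_mins = t['tip'] - t['mins']:
      mins  tip  tip_minus_mins
zone                           
D       82   22             -60
E       65    9             -56

-116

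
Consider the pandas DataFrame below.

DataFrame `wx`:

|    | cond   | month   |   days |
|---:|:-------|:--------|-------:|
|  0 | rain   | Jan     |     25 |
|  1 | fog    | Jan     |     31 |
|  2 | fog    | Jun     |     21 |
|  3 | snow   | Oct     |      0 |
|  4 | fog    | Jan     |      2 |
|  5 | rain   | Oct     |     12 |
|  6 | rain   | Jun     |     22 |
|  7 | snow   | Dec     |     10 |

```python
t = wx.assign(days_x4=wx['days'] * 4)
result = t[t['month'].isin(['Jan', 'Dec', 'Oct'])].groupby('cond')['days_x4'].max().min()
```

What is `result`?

add column days_x4 = wx['days'] * 4:
   cond month  days  days_x4
0  rain   Jan    25      100
1   fog   Jan    31      124
2   fog   Jun    21       84
3  snow   Oct     0        0
4   fog   Jan     2        8
5  rain   Oct    12       48
6  rain   Jun    22       88
7  snow   Dec    10       40
filter rows where month in ['Jan', 'Dec', 'Oct']:
   cond month  days  days_x4
0  rain   Jan    25      100
1   fog   Jan    31      124
3  snow   Oct     0        0
4   fog   Jan     2        8
5  rain   Oct    12       48
7  snow   Dec    10       40
group by cond, max of days_x4:
cond
fog     124
rain    100
snow     40
Name: days_x4, dtype: int64

40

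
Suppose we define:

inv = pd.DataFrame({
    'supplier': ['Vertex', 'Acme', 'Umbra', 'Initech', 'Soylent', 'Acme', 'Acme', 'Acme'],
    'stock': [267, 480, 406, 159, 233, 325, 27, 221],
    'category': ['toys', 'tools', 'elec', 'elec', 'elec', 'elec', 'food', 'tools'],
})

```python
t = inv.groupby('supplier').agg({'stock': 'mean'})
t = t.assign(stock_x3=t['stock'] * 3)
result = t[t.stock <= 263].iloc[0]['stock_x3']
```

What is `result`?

group by supplier, mean of stock:
           stock
supplier        
Acme      263.25
Initech   159.00
Soylent   233.00
Umbra     406.00
Vertex    267.00
add column stock_x3 = t['stock'] * 3:
           stock  stock_x3
supplier                  
Acme      263.25    789.75
Initech   159.00    477.00
Soylent   233.00    699.00
Umbra     406.00   1218.00
Vertex    267.00    801.00
filter rows where stock <= 263:
          stock  stock_x3
supplier                 
Initech   159.0     477.0
Soylent   233.0     699.0
Finally, value at position 0, column 'stock_x3' = 477.0.

477.0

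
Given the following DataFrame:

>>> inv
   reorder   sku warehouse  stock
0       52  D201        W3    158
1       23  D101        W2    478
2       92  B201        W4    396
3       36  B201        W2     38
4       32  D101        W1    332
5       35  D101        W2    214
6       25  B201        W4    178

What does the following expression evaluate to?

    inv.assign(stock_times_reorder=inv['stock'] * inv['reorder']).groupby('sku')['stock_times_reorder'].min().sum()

17074

add column stock_times_reorder = inv['stock'] * inv['reorder']:
   reorder   sku warehouse  stock  stock_times_reorder
0       52  D201        W3    158                 8216
1       23  D101        W2    478                10994
2       92  B201        W4    396                36432
3       36  B201        W2     38                 1368
4       32  D101        W1    332                10624
5       35  D101        W2    214                 7490
6       25  B201        W4    178                 4450
group by sku, min of stock_times_reorder:
sku
B201    1368
D101    7490
D201    8216
Name: stock_times_reorder, dtype: int64
sum of the resulting series → 17074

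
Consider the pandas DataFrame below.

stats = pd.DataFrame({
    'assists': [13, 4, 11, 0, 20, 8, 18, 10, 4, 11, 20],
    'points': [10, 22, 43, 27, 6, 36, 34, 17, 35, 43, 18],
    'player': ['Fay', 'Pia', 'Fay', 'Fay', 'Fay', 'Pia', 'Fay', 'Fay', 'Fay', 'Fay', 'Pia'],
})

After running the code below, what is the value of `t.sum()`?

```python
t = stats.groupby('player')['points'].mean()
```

52.2083333333

group by player, mean of points:
player
Fay    26.875000
Pia    25.333333
Name: points, dtype: float64
So sum() = 52.2083333333.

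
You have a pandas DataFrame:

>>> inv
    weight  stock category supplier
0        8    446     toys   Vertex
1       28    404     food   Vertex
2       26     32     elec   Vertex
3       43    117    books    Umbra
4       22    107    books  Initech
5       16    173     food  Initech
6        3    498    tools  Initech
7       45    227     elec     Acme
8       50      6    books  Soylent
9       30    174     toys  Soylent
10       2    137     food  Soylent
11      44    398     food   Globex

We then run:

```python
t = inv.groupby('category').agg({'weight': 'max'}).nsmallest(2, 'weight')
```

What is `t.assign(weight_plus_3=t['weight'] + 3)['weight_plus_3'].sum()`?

group by category, max of weight:
          weight
category        
books         50
elec          45
food          44
tools          3
toys          30
take 2 rows with smallest weight:
          weight
category        
tools          3
toys          30
add column weight_plus_3 = t['weight'] + 3:
          weight  weight_plus_3
category                       
tools          3              6
toys          30             33

39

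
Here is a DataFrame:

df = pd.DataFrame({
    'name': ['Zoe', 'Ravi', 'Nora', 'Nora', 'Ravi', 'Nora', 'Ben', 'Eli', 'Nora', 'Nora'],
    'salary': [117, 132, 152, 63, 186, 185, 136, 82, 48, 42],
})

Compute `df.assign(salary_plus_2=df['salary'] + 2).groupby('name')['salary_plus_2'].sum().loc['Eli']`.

add column salary_plus_2 = df['salary'] + 2:
   name  salary  salary_plus_2
0   Zoe     117            119
1  Ravi     132            134
2  Nora     152            154
3  Nora      63             65
4  Ravi     186            188
5  Nora     185            187
6   Ben     136            138
7   Eli      82             84
8  Nora      48             50
9  Nora      42             44
group by name, sum of salary_plus_2:
name
Ben     138
Eli      84
Nora    500
Ravi    322
Zoe     119
Name: salary_plus_2, dtype: int64
The value at index 'Eli' is 84.

84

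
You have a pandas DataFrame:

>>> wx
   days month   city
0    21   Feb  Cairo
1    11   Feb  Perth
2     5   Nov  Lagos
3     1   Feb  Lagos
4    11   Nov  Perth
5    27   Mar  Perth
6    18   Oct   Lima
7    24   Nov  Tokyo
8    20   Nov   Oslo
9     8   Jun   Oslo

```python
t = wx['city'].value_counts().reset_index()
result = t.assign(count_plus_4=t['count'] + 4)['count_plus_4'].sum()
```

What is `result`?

value_counts of city:
city
Perth    3
Lagos    2
Oslo     2
Cairo    1
Lima     1
Tokyo    1
Name: count, dtype: int64
reset_index():
    city  count
0  Perth      3
1  Lagos      2
2   Oslo      2
3  Cairo      1
4   Lima      1
5  Tokyo      1
add column count_plus_4 = t['count'] + 4:
    city  count  count_plus_4
0  Perth      3             7
1  Lagos      2             6
2   Oslo      2             6
3  Cairo      1             5
4   Lima      1             5
5  Tokyo      1             5
Then the sum of column 'count_plus_4': 34

34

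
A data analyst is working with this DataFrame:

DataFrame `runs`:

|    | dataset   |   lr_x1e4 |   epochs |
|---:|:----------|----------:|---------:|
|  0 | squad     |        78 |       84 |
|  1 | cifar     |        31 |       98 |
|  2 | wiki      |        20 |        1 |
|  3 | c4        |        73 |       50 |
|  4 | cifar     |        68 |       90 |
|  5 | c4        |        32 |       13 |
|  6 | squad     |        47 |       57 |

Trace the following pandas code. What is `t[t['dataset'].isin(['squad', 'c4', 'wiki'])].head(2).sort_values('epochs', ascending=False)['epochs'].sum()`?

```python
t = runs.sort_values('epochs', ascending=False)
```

141

sort by epochs descending:
  dataset  lr_x1e4  epochs
1   cifar       31      98
4   cifar       68      90
0   squad       78      84
6   squad       47      57
3      c4       73      50
5      c4       32      13
2    wiki       20       1
filter rows where dataset in ['squad', 'c4', 'wiki']:
  dataset  lr_x1e4  epochs
0   squad       78      84
6   squad       47      57
3      c4       73      50
5      c4       32      13
2    wiki       20       1
take first 2 rows:
  dataset  lr_x1e4  epochs
0   squad       78      84
6   squad       47      57
sort by epochs descending:
  dataset  lr_x1e4  epochs
0   squad       78      84
6   squad       47      57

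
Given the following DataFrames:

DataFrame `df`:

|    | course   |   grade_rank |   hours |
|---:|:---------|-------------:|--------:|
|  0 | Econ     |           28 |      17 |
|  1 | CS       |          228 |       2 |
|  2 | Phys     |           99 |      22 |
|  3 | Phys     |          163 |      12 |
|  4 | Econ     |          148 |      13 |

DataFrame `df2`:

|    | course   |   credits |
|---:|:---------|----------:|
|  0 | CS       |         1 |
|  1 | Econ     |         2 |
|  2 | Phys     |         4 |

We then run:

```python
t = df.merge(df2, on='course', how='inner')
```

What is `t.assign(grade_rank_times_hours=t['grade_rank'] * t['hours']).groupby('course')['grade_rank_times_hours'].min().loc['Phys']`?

1956

merge on 'course' (how='inner') → 5 rows:
  course  grade_rank  hours  credits
0   Econ          28     17        2
1     CS         228      2        1
2   Phys          99     22        4
3   Phys         163     12        4
4   Econ         148     13        2
add column grade_rank_times_hours = t['grade_rank'] * t['hours']:
  course  grade_rank  hours  credits  grade_rank_times_hours
0   Econ          28     17        2                     476
1     CS         228      2        1                     456
2   Phys          99     22        4                    2178
3   Phys         163     12        4                    1956
4   Econ         148     13        2                    1924
group by course, min of grade_rank_times_hours:
course
CS       456
Econ     476
Phys    1956
Name: grade_rank_times_hours, dtype: int64
Reading off the value at index 'Phys', we get 1956.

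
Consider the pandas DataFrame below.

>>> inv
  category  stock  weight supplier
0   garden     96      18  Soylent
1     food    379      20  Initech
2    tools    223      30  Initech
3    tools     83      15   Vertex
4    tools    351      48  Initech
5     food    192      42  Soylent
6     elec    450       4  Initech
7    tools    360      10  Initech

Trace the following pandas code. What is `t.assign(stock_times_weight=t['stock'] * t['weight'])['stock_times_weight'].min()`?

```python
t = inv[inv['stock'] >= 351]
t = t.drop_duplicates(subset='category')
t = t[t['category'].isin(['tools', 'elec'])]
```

filter rows where stock >= 351:
  category  stock  weight supplier
1     food    379      20  Initech
4    tools    351      48  Initech
6     elec    450       4  Initech
7    tools    360      10  Initech
drop duplicate category (keep=first):
  category  stock  weight supplier
1     food    379      20  Initech
4    tools    351      48  Initech
6     elec    450       4  Initech
filter rows where category in ['tools', 'elec']:
  category  stock  weight supplier
4    tools    351      48  Initech
6     elec    450       4  Initech
add column stock_times_weight = t['stock'] * t['weight']:
  category  stock  weight supplier  stock_times_weight
4    tools    351      48  Initech               16848
6     elec    450       4  Initech                1800
Hence 1800.

1800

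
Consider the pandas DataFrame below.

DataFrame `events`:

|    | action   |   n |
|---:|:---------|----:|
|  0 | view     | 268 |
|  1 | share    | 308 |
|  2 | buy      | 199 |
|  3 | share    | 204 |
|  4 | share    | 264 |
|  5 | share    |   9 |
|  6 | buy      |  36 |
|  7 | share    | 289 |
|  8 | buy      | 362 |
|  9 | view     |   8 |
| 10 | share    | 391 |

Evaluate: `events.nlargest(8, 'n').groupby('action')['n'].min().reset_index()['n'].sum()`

671

take 8 rows with largest n:
   action    n
10  share  391
8     buy  362
1   share  308
7   share  289
0    view  268
4   share  264
3   share  204
2     buy  199
group by action, min of n:
action
buy      199
share    204
view     268
Name: n, dtype: int64
reset_index():
  action    n
0    buy  199
1  share  204
2   view  268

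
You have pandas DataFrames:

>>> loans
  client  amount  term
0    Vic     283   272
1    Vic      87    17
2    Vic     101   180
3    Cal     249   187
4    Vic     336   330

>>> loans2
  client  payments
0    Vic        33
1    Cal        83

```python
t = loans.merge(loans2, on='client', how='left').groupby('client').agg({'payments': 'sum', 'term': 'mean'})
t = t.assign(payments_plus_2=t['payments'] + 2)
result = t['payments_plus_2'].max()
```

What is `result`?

134

merge on 'client' (how='left') → 5 rows:
  client  amount  term  payments
0    Vic     283   272        33
1    Vic      87    17        33
2    Vic     101   180        33
3    Cal     249   187        83
4    Vic     336   330        33
group by client: sum(payments), mean(term):
        payments    term
client                  
Cal           83  187.00
Vic          132  199.75
add column payments_plus_2 = t['payments'] + 2:
        payments    term  payments_plus_2
client                                   
Cal           83  187.00               85
Vic          132  199.75              134
The max of column 'payments_plus_2' is 134.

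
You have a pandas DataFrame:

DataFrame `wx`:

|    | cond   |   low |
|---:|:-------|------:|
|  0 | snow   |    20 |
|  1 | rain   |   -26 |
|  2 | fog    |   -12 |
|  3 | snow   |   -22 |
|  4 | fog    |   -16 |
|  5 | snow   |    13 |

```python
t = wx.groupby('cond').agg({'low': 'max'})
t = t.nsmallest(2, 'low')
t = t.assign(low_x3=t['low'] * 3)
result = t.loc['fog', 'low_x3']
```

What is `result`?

group by cond, max of low:
      low
cond     
fog   -12
rain  -26
snow   20
take 2 rows with smallest low:
      low
cond     
rain  -26
fog   -12
add column low_x3 = t['low'] * 3:
      low  low_x3
cond             
rain  -26     -78
fog   -12     -36
Reading off the value at row 'fog', column 'low_x3', we get -36.

-36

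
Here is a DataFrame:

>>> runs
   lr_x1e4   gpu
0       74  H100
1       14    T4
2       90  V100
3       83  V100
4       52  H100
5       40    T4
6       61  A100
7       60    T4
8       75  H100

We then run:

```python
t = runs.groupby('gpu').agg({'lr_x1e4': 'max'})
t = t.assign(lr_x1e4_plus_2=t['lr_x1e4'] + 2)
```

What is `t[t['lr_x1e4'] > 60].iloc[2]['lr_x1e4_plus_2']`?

group by gpu, max of lr_x1e4:
      lr_x1e4
gpu          
A100       61
H100       75
T4         60
V100       90
add column lr_x1e4_plus_2 = t['lr_x1e4'] + 2:
      lr_x1e4  lr_x1e4_plus_2
gpu                          
A100       61              63
H100       75              77
T4         60              62
V100       90              92
filter rows where lr_x1e4 > 60:
      lr_x1e4  lr_x1e4_plus_2
gpu                          
A100       61              63
H100       75              77
V100       90              92
So iloc[2]['lr_x1e4_plus_2'] = 92.

92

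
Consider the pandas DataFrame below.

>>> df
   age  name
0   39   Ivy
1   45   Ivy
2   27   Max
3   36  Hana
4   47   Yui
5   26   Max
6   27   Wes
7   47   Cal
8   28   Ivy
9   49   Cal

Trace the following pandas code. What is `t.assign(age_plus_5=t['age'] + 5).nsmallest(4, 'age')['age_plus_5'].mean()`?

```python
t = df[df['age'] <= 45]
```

32.0

filter rows where age <= 45:
   age  name
0   39   Ivy
1   45   Ivy
2   27   Max
3   36  Hana
5   26   Max
6   27   Wes
8   28   Ivy
add column age_plus_5 = t['age'] + 5:
   age  name  age_plus_5
0   39   Ivy          44
1   45   Ivy          50
2   27   Max          32
3   36  Hana          41
5   26   Max          31
6   27   Wes          32
8   28   Ivy          33
take 4 rows with smallest age:
   age name  age_plus_5
5   26  Max          31
2   27  Max          32
6   27  Wes          32
8   28  Ivy          33
Hence 32.0.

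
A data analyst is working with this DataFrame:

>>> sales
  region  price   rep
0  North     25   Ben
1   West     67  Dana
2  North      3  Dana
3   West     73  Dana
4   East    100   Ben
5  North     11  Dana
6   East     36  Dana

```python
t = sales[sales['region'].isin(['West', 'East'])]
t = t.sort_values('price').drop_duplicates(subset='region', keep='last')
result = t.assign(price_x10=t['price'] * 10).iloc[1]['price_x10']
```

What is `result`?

1000

filter rows where region in ['West', 'East']:
  region  price   rep
1   West     67  Dana
3   West     73  Dana
4   East    100   Ben
6   East     36  Dana
sort by price:
  region  price   rep
6   East     36  Dana
1   West     67  Dana
3   West     73  Dana
4   East    100   Ben
drop duplicate region (keep=last):
  region  price   rep
3   West     73  Dana
4   East    100   Ben
add column price_x10 = t['price'] * 10:
  region  price   rep  price_x10
3   West     73  Dana        730
4   East    100   Ben       1000
value at position 1, column 'price_x10' → 1000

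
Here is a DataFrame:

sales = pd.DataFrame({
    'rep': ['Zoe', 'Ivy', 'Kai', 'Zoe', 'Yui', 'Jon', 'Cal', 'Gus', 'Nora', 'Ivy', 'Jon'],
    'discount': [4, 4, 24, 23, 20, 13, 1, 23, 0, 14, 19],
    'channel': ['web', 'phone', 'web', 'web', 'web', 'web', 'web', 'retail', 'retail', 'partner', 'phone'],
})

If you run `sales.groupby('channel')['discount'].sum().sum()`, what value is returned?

145

group by channel, sum of discount:
channel
partner    14
phone      23
retail     23
web        85
Name: discount, dtype: int64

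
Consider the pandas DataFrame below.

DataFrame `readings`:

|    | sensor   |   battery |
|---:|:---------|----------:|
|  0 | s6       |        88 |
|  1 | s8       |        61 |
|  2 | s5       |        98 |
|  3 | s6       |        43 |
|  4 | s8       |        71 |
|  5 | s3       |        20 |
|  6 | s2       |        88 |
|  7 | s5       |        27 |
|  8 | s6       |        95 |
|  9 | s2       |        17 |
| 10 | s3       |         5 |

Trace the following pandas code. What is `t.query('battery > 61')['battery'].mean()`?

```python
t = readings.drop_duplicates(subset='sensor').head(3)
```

drop duplicate sensor (keep=first):
  sensor  battery
0     s6       88
1     s8       61
2     s5       98
5     s3       20
6     s2       88
take first 3 rows:
  sensor  battery
0     s6       88
1     s8       61
2     s5       98
filter rows where battery > 61:
  sensor  battery
0     s6       88
2     s5       98
Then the mean of column 'battery': 93.0

93.0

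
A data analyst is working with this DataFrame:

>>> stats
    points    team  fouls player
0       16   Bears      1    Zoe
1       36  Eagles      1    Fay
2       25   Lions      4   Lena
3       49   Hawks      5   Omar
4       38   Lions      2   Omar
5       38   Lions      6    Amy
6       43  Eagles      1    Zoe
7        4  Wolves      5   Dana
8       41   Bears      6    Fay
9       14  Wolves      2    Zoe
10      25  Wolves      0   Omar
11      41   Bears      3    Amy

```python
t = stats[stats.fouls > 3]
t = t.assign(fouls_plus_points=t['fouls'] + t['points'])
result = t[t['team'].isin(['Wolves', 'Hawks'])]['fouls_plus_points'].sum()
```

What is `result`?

63

filter rows where fouls > 3:
   points    team  fouls player
2      25   Lions      4   Lena
3      49   Hawks      5   Omar
5      38   Lions      6    Amy
7       4  Wolves      5   Dana
8      41   Bears      6    Fay
add column fouls_plus_points = t['fouls'] + t['points']:
   points    team  fouls player  fouls_plus_points
2      25   Lions      4   Lena                 29
3      49   Hawks      5   Omar                 54
5      38   Lions      6    Amy                 44
7       4  Wolves      5   Dana                  9
8      41   Bears      6    Fay                 47
filter rows where team in ['Wolves', 'Hawks']:
   points    team  fouls player  fouls_plus_points
3      49   Hawks      5   Omar                 54
7       4  Wolves      5   Dana                  9
Then the sum of column 'fouls_plus_points': 63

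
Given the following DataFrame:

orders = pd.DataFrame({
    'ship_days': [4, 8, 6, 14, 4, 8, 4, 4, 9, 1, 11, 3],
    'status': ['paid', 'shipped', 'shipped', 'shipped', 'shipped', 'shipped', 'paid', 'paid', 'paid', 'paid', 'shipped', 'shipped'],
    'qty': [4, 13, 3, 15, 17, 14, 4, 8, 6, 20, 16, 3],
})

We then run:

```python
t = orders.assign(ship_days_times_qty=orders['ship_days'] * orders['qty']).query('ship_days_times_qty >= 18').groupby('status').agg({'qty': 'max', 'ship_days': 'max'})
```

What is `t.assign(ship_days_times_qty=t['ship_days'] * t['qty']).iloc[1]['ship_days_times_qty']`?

238

add column ship_days_times_qty = orders['ship_days'] * orders['qty']:
    ship_days   status  qty  ship_days_times_qty
0           4     paid    4                   16
1           8  shipped   13                  104
2           6  shipped    3                   18
3          14  shipped   15                  210
4           4  shipped   17                   68
5           8  shipped   14                  112
6           4     paid    4                   16
7           4     paid    8                   32
8           9     paid    6                   54
9           1     paid   20                   20
10         11  shipped   16                  176
11          3  shipped    3                    9
filter rows where ship_days_times_qty >= 18:
    ship_days   status  qty  ship_days_times_qty
1           8  shipped   13                  104
2           6  shipped    3                   18
3          14  shipped   15                  210
4           4  shipped   17                   68
5           8  shipped   14                  112
7           4     paid    8                   32
8           9     paid    6                   54
9           1     paid   20                   20
10         11  shipped   16                  176
group by status: max(qty), max(ship_days):
         qty  ship_days
status                 
paid      20          9
shipped   17         14
add column ship_days_times_qty = t['ship_days'] * t['qty']:
         qty  ship_days  ship_days_times_qty
status                                      
paid      20          9                  180
shipped   17         14                  238
Reading off the value at position 1, column 'ship_days_times_qty', we get 238.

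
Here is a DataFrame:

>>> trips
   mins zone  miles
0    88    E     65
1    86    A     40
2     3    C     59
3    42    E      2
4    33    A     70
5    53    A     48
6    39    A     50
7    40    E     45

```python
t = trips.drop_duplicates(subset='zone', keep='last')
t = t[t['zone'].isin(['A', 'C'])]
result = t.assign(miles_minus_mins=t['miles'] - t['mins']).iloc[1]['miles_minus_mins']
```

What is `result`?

drop duplicate zone (keep=last):
   mins zone  miles
2     3    C     59
6    39    A     50
7    40    E     45
filter rows where zone in ['A', 'C']:
   mins zone  miles
2     3    C     59
6    39    A     50
add column miles_minus_mins = t['miles'] - t['mins']:
   mins zone  miles  miles_minus_mins
2     3    C     59                56
6    39    A     50                11
value at position 1, column 'miles_minus_mins' → 11

11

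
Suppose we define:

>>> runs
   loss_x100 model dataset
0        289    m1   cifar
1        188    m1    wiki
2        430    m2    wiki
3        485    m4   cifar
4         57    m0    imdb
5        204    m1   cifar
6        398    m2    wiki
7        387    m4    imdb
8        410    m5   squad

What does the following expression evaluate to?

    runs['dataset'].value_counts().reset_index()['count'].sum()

value_counts of dataset:
dataset
cifar    3
wiki     3
imdb     2
squad    1
Name: count, dtype: int64
reset_index():
  dataset  count
0   cifar      3
1    wiki      3
2    imdb      2
3   squad      1
sum of column 'count' → 9

9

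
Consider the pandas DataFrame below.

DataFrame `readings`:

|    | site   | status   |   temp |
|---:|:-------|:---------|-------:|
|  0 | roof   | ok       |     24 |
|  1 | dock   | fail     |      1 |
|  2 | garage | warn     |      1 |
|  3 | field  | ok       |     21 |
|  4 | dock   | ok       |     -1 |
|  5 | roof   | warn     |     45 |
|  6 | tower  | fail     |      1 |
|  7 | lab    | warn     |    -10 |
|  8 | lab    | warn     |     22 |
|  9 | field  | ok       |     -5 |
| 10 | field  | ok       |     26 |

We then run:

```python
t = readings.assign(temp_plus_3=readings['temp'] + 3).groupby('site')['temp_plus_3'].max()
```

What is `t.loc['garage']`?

4

add column temp_plus_3 = readings['temp'] + 3:
      site status  temp  temp_plus_3
0     roof     ok    24           27
1     dock   fail     1            4
2   garage   warn     1            4
3    field     ok    21           24
4     dock     ok    -1            2
5     roof   warn    45           48
6    tower   fail     1            4
7      lab   warn   -10           -7
8      lab   warn    22           25
9    field     ok    -5           -2
10   field     ok    26           29
group by site, max of temp_plus_3:
site
dock       4
field     29
garage     4
lab       25
roof      48
tower      4
Name: temp_plus_3, dtype: int64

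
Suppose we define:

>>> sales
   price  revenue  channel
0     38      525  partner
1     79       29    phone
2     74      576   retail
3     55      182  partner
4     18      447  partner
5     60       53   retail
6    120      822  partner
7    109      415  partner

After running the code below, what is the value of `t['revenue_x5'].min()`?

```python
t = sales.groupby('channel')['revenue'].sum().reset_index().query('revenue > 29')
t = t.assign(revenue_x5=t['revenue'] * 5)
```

group by channel, sum of revenue:
channel
partner    2391
phone        29
retail      629
Name: revenue, dtype: int64
reset_index():
   channel  revenue
0  partner     2391
1    phone       29
2   retail      629
filter rows where revenue > 29:
   channel  revenue
0  partner     2391
2   retail      629
add column revenue_x5 = t['revenue'] * 5:
   channel  revenue  revenue_x5
0  partner     2391       11955
2   retail      629        3145

3145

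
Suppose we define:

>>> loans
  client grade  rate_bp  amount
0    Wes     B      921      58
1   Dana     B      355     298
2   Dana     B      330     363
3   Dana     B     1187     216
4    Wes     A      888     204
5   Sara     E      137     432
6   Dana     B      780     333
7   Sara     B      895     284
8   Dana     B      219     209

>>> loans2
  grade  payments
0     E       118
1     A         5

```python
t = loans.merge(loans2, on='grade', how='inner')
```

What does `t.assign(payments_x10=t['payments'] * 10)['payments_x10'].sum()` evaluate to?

merge on 'grade' (how='inner') → 2 rows:
  client grade  rate_bp  amount  payments
0    Wes     A      888     204         5
1   Sara     E      137     432       118
add column payments_x10 = t['payments'] * 10:
  client grade  rate_bp  amount  payments  payments_x10
0    Wes     A      888     204         5            50
1   Sara     E      137     432       118          1180
Reading off the sum of column 'payments_x10', we get 1230.

1230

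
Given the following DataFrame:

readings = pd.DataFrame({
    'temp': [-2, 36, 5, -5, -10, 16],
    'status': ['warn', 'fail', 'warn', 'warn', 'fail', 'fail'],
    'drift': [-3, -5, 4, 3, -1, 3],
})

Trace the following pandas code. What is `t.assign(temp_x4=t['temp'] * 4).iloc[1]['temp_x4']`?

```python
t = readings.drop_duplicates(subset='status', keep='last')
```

64

drop duplicate status (keep=last):
   temp status  drift
3    -5   warn      3
5    16   fail      3
add column temp_x4 = t['temp'] * 4:
   temp status  drift  temp_x4
3    -5   warn      3      -20
5    16   fail      3       64
Reading off the value at position 1, column 'temp_x4', we get 64.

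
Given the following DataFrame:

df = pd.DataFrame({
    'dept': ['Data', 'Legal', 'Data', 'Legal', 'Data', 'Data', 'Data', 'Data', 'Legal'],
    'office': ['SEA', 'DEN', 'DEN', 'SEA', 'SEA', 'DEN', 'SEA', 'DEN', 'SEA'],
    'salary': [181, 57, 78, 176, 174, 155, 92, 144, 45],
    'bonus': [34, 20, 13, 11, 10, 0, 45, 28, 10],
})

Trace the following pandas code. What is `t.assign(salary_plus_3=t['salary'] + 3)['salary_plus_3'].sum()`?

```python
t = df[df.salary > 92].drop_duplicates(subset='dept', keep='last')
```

filter rows where salary > 92:
    dept office  salary  bonus
0   Data    SEA     181     34
3  Legal    SEA     176     11
4   Data    SEA     174     10
5   Data    DEN     155      0
7   Data    DEN     144     28
drop duplicate dept (keep=last):
    dept office  salary  bonus
3  Legal    SEA     176     11
7   Data    DEN     144     28
add column salary_plus_3 = t['salary'] + 3:
    dept office  salary  bonus  salary_plus_3
3  Legal    SEA     176     11            179
7   Data    DEN     144     28            147

326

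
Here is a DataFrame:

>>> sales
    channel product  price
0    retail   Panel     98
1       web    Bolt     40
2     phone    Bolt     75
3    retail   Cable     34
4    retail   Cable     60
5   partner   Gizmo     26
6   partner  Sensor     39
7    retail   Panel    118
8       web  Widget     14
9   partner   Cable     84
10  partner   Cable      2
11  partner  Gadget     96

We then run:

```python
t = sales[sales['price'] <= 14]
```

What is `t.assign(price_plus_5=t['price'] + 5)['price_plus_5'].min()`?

7

filter rows where price <= 14:
    channel product  price
8       web  Widget     14
10  partner   Cable      2
add column price_plus_5 = t['price'] + 5:
    channel product  price  price_plus_5
8       web  Widget     14            19
10  partner   Cable      2             7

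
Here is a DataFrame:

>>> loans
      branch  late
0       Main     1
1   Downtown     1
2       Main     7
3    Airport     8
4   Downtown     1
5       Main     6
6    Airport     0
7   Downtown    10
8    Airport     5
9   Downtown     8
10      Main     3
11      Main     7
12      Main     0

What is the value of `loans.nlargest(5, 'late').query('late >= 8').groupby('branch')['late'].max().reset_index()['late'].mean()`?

take 5 rows with largest late:
      branch  late
7   Downtown    10
3    Airport     8
9   Downtown     8
2       Main     7
11      Main     7
filter rows where late >= 8:
     branch  late
7  Downtown    10
3   Airport     8
9  Downtown     8
group by branch, max of late:
branch
Airport      8
Downtown    10
Name: late, dtype: int64
reset_index():
     branch  late
0   Airport     8
1  Downtown    10
So mean() = 9.0.

9.0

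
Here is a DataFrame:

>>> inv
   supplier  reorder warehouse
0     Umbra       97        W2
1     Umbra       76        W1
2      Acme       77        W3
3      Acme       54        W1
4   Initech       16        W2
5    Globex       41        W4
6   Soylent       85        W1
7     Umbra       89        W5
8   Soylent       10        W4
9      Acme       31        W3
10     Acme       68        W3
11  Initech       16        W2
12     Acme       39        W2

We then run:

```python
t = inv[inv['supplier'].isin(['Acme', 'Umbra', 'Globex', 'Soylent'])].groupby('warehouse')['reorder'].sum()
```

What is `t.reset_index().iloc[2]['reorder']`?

176

filter rows where supplier in ['Acme', 'Umbra', 'Globex', 'Soylent']:
   supplier  reorder warehouse
0     Umbra       97        W2
1     Umbra       76        W1
2      Acme       77        W3
3      Acme       54        W1
5    Globex       41        W4
6   Soylent       85        W1
7     Umbra       89        W5
8   Soylent       10        W4
9      Acme       31        W3
10     Acme       68        W3
12     Acme       39        W2
group by warehouse, sum of reorder:
warehouse
W1    215
W2    136
W3    176
W4     51
W5     89
Name: reorder, dtype: int64
reset_index():
  warehouse  reorder
0        W1      215
1        W2      136
2        W3      176
3        W4       51
4        W5       89
value at position 2, column 'reorder' → 176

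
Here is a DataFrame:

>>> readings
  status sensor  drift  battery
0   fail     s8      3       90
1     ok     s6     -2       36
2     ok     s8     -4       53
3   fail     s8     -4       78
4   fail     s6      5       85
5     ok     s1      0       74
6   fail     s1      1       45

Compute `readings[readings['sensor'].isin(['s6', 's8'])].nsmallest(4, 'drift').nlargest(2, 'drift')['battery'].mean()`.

filter rows where sensor in ['s6', 's8']:
  status sensor  drift  battery
0   fail     s8      3       90
1     ok     s6     -2       36
2     ok     s8     -4       53
3   fail     s8     -4       78
4   fail     s6      5       85
take 4 rows with smallest drift:
  status sensor  drift  battery
2     ok     s8     -4       53
3   fail     s8     -4       78
1     ok     s6     -2       36
0   fail     s8      3       90
take 2 rows with largest drift:
  status sensor  drift  battery
0   fail     s8      3       90
1     ok     s6     -2       36
So mean() = 63.0.

63.0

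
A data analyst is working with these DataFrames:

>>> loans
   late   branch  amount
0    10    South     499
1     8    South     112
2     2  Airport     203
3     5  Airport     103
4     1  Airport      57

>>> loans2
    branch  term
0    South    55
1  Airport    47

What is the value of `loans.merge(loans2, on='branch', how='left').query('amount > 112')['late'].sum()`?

merge on 'branch' (how='left') → 5 rows:
   late   branch  amount  term
0    10    South     499    55
1     8    South     112    55
2     2  Airport     203    47
3     5  Airport     103    47
4     1  Airport      57    47
filter rows where amount > 112:
   late   branch  amount  term
0    10    South     499    55
2     2  Airport     203    47

12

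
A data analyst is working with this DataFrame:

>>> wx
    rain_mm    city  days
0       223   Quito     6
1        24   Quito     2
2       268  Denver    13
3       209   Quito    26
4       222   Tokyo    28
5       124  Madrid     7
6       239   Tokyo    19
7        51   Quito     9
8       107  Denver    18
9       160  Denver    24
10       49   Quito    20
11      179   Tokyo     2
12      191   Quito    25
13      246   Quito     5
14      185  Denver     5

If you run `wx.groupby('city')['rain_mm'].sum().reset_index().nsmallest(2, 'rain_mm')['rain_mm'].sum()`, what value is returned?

764

group by city, sum of rain_mm:
city
Denver    720
Madrid    124
Quito     993
Tokyo     640
Name: rain_mm, dtype: int64
reset_index():
     city  rain_mm
0  Denver      720
1  Madrid      124
2   Quito      993
3   Tokyo      640
take 2 rows with smallest rain_mm:
     city  rain_mm
1  Madrid      124
3   Tokyo      640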